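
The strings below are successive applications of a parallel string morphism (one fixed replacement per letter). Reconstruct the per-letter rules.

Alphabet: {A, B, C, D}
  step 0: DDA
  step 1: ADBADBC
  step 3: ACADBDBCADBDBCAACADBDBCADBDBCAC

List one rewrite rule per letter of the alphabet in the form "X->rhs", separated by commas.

A->C, B->DBC, C->A, D->ADB

  step 0 ⇒ step 1: DDA ⇒ ADB·ADB·C
    A ↦ C
    D ↦ ADB
    B ↦ DBC  (constrained at step 1)
    C ↦ A  (constrained at step 1)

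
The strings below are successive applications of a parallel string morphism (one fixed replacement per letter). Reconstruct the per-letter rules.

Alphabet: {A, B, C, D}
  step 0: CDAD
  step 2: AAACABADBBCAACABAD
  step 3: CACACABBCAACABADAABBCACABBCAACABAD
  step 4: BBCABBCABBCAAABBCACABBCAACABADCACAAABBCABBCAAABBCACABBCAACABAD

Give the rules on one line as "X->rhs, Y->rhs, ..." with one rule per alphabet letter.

  step 3 ⇒ step 4: CACACABBCAACABADAABBCACABBCAACABAD ⇒ BB·CA·BB·CA·BB·CA·A·A·BB·CA·CA·BB·CA·A·CA·BAD·CA·CA·A·A·BB·CA·BB·CA·A·A·BB·CA·CA·BB·CA·A·CA·BAD
    A ↦ CA
    B ↦ A
    C ↦ BB
    D ↦ BAD

A->CA, B->A, C->BB, D->BAD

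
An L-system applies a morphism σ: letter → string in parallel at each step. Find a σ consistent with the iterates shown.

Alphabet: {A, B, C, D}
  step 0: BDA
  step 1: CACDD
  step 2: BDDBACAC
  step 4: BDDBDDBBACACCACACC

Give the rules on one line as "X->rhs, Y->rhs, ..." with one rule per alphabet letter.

  step 1 ⇒ step 2: CACDD ⇒ B·DD·B·AC·AC
    A ↦ DD
    C ↦ B
    D ↦ AC
  step 0 ⇒ step 1: BDA ⇒ C·AC·DD
    B ↦ C

A->DD, B->C, C->B, D->AC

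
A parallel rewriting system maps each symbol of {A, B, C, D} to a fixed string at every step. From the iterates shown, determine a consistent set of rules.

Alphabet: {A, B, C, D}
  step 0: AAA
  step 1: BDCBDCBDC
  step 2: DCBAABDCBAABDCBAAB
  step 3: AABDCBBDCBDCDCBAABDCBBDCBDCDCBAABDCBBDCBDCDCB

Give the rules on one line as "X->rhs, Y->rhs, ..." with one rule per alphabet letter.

  step 2 ⇒ step 3: DCBAABDCBAABDCBAAB ⇒ AA·B·DCB·BDC·BDC·DCB·AA·B·DCB·BDC·BDC·DCB·AA·B·DCB·BDC·BDC·DCB
    A ↦ BDC
    B ↦ DCB
    C ↦ B
    D ↦ AA

A->BDC, B->DCB, C->B, D->AA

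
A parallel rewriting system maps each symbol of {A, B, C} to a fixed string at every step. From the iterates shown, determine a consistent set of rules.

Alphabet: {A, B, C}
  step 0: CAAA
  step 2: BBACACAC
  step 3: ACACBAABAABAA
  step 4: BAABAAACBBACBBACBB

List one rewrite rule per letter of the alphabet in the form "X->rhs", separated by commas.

A->B, B->AC, C->AA

  step 3 ⇒ step 4: ACACBAABAABAA ⇒ B·AA·B·AA·AC·B·B·AC·B·B·AC·B·B
    A ↦ B
    B ↦ AC
    C ↦ AA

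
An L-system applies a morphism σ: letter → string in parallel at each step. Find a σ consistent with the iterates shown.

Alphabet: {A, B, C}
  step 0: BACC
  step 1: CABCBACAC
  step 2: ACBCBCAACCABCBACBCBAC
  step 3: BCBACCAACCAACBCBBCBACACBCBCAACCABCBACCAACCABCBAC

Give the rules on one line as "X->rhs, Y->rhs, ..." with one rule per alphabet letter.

  step 2 ⇒ step 3: ACBCBCAACCABCBACBCBAC ⇒ BCB·AC·CA·AC·CA·AC·BCB·BCB·AC·AC·BCB·CA·AC·CA·BCB·AC·CA·AC·CA·BCB·AC
    A ↦ BCB
    B ↦ CA
    C ↦ AC

A->BCB, B->CA, C->AC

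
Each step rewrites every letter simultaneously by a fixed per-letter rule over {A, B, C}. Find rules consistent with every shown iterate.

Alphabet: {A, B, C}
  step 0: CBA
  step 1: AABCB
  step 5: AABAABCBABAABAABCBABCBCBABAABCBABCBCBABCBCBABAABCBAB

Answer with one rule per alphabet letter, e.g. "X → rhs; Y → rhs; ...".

A->CB, B->AB, C->A

  step 0 ⇒ step 1: CBA ⇒ A·AB·CB
    A ↦ CB
    B ↦ AB
    C ↦ A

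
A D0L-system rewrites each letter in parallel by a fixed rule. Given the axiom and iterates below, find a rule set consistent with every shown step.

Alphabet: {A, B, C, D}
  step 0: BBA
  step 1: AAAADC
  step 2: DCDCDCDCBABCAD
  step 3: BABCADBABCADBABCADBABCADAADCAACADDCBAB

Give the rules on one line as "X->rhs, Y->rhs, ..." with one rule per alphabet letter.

A->DC, B->AA, C->CAD, D->BAB

  step 2 ⇒ step 3: DCDCDCDCBABCAD ⇒ BAB·CAD·BAB·CAD·BAB·CAD·BAB·CAD·AA·DC·AA·CAD·DC·BAB
    A ↦ DC
    B ↦ AA
    C ↦ CAD
    D ↦ BAB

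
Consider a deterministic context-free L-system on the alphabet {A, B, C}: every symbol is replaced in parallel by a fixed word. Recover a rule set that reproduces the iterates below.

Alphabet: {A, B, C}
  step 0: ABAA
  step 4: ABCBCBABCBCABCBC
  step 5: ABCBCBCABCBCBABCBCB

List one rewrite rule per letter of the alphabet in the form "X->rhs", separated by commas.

  step 4 ⇒ step 5: ABCBCBABCBCABCBC ⇒ AB·C·B·C·B·C·AB·C·B·C·B·AB·C·B·C·B
    A ↦ AB
    B ↦ C
    C ↦ B

A->AB, B->C, C->B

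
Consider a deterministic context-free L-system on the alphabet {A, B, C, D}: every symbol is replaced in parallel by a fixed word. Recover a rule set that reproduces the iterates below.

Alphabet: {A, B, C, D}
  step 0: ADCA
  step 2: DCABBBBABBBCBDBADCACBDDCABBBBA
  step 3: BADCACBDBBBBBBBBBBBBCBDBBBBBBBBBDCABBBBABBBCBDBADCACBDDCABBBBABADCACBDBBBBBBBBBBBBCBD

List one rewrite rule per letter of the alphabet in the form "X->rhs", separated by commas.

  step 2 ⇒ step 3: DCABBBBABBBCBDBADCACBDDCABBBBA ⇒ BA·DCA·CBD·BBB·BBB·BBB·BBB·CBD·BBB·BBB·BBB·DCA·BBB·BA·BBB·CBD·BA·DCA·CBD·DCA·BBB·BA·BA·DCA·CBD·BBB·BBB·BBB·BBB·CBD
    A ↦ CBD
    B ↦ BBB
    C ↦ DCA
    D ↦ BA

A->CBD, B->BBB, C->DCA, D->BA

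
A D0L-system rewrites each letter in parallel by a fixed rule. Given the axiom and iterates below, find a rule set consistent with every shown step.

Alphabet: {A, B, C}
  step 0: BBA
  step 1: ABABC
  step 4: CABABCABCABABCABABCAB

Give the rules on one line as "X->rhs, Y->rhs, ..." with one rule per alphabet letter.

  step 0 ⇒ step 1: BBA ⇒ AB·AB·C
    A ↦ C
    B ↦ AB
    C ↦ AB  (constrained at step 1)

A->C, B->AB, C->AB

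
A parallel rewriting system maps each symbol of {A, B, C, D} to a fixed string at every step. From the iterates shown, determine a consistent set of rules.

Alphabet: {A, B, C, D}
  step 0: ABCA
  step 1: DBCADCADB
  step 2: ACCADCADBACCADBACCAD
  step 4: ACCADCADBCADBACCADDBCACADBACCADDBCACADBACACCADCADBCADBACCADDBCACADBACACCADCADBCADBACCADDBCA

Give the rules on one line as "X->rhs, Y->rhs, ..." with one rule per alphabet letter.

  step 1 ⇒ step 2: DBCADCADB ⇒ AC·CAD·CA·DB·AC·CA·DB·AC·CAD
    A ↦ DB
    B ↦ CAD
    C ↦ CA
    D ↦ AC

A->DB, B->CAD, C->CA, D->AC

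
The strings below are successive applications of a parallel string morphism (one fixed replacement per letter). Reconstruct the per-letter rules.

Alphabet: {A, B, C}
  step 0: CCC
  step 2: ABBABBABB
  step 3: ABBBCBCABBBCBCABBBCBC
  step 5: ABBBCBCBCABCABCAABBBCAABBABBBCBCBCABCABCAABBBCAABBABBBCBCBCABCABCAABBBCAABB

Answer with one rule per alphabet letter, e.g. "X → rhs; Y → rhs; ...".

A->ABB, B->BC, C->A

  step 2 ⇒ step 3: ABBABBABB ⇒ ABB·BC·BC·ABB·BC·BC·ABB·BC·BC
    A ↦ ABB
    B ↦ BC
    C ↦ A  (constrained at step 0)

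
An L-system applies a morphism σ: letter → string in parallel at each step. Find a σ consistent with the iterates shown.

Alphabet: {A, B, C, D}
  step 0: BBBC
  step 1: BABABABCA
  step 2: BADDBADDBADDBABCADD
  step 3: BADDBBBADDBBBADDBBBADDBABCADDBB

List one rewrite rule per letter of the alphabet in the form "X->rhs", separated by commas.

A->DD, B->BA, C->BCA, D->B

  step 2 ⇒ step 3: BADDBADDBADDBABCADD ⇒ BA·DD·B·B·BA·DD·B·B·BA·DD·B·B·BA·DD·BA·BCA·DD·B·B
    A ↦ DD
    B ↦ BA
    C ↦ BCA
    D ↦ B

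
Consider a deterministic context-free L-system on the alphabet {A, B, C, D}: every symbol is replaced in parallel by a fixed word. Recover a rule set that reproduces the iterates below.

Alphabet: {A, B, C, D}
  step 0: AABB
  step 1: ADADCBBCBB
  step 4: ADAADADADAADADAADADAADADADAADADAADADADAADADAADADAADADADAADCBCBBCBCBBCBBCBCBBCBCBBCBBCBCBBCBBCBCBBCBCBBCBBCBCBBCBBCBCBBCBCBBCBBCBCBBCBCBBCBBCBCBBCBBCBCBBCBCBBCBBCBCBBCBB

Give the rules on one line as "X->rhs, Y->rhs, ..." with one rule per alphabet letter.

  step 0 ⇒ step 1: AABB ⇒ AD·AD·CBB·CBB
    A ↦ AD
    B ↦ CBB
    C ↦ CB  (constrained at step 1)
    D ↦ AAD  (constrained at step 1)

A->AD, B->CBB, C->CB, D->AAD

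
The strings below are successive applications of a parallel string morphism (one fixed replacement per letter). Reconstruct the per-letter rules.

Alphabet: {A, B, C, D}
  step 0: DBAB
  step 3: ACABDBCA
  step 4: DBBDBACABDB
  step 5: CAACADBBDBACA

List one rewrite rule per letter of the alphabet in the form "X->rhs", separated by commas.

  step 4 ⇒ step 5: DBBDBACABDB ⇒ C·A·A·C·A·DB·B·DB·A·C·A
    A ↦ DB
    B ↦ A
    C ↦ B
    D ↦ C

A->DB, B->A, C->B, D->C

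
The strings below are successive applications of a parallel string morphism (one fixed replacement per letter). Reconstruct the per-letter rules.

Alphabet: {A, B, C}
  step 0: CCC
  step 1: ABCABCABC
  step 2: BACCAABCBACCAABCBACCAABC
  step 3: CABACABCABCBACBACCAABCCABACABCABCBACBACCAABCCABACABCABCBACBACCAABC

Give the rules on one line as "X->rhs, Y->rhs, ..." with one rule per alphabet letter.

A->BAC, B->CA, C->ABC

  step 2 ⇒ step 3: BACCAABCBACCAABCBACCAABC ⇒ CA·BAC·ABC·ABC·BAC·BAC·CA·ABC·CA·BAC·ABC·ABC·BAC·BAC·CA·ABC·CA·BAC·ABC·ABC·BAC·BAC·CA·ABC
    A ↦ BAC
    B ↦ CA
    C ↦ ABC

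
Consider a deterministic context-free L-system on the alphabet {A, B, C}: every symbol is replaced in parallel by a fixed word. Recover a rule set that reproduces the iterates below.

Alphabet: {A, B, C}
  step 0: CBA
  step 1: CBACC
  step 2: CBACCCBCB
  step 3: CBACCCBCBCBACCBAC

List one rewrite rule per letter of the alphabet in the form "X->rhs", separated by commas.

  step 2 ⇒ step 3: CBACCCBCB ⇒ CB·AC·C·CB·CB·CB·AC·CB·AC
    A ↦ C
    B ↦ AC
    C ↦ CB

A->C, B->AC, C->CB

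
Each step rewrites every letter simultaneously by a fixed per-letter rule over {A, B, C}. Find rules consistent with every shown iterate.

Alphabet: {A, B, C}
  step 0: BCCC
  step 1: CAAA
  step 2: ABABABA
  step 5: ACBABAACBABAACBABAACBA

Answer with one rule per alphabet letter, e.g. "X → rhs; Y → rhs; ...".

  step 1 ⇒ step 2: CAAA ⇒ A·BA·BA·BA
    A ↦ BA
    C ↦ A
  step 0 ⇒ step 1: BCCC ⇒ C·A·A·A
    B ↦ C

A->BA, B->C, C->A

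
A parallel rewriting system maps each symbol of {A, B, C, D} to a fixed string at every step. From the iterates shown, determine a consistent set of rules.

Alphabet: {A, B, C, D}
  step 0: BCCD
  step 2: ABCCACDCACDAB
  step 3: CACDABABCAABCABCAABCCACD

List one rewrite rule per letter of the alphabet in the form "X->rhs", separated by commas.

  step 2 ⇒ step 3: ABCCACDCACDAB ⇒ CA·CD·AB·AB·CA·AB·C·AB·CA·AB·C·CA·CD
    A ↦ CA
    B ↦ CD
    C ↦ AB
    D ↦ C

A->CA, B->CD, C->AB, D->C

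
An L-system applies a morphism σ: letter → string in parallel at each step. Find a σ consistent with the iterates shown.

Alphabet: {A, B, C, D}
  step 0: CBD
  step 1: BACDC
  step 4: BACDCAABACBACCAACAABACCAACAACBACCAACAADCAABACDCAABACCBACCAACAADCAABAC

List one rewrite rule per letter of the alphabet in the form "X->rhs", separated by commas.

A->CAA, B->D, C->BAC, D->C

  step 0 ⇒ step 1: CBD ⇒ BAC·D·C
    B ↦ D
    C ↦ BAC
    D ↦ C
    A ↦ CAA  (constrained at step 1)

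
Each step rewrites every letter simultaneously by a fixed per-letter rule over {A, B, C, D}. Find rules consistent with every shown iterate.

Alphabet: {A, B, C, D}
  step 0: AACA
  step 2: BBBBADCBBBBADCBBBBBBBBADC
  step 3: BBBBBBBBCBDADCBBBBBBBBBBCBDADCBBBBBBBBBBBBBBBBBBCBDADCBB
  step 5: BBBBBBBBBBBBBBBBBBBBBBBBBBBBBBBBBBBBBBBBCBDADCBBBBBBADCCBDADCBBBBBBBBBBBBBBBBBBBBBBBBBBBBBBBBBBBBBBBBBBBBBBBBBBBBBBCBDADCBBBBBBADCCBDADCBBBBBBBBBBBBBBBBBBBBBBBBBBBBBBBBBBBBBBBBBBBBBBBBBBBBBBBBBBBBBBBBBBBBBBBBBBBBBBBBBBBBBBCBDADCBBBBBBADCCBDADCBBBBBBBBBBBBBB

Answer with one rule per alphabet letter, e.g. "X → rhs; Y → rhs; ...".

  step 2 ⇒ step 3: BBBBADCBBBBADCBBBBBBBBADC ⇒ BB·BB·BB·BB·CBD·ADC·BB·BB·BB·BB·BB·CBD·ADC·BB·BB·BB·BB·BB·BB·BB·BB·BB·CBD·ADC·BB
    A ↦ CBD
    B ↦ BB
    C ↦ BB
    D ↦ ADC

A->CBD, B->BB, C->BB, D->ADC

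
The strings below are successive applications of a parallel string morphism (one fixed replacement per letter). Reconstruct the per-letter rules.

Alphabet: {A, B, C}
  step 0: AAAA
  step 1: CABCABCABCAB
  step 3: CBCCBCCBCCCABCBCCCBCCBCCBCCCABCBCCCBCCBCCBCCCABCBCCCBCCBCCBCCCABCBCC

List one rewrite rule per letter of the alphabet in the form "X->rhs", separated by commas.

A->CAB, B->C, C->BCC

  step 0 ⇒ step 1: AAAA ⇒ CAB·CAB·CAB·CAB
    A ↦ CAB
    B ↦ C  (constrained at step 1)
    C ↦ BCC  (constrained at step 1)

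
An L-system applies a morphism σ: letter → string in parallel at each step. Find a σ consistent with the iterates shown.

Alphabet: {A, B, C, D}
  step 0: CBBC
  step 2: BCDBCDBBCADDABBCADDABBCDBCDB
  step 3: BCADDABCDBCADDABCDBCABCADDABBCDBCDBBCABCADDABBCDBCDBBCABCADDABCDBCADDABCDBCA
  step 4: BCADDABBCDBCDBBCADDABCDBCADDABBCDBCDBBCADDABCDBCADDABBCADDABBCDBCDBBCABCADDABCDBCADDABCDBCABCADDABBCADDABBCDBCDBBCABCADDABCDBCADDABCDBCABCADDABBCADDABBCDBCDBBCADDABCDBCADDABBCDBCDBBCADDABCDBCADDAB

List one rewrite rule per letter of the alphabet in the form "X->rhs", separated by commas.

A->B, B->BCA, C->DDA, D->BCD

  step 3 ⇒ step 4: BCADDABCDBCADDABCDBCABCADDABBCDBCDBBCABCADDABBCDBCDBBCABCADDABCDBCADDABCDBCA ⇒ BCA·DDA·B·BCD·BCD·B·BCA·DDA·BCD·BCA·DDA·B·BCD·BCD·B·BCA·DDA·BCD·BCA·DDA·B·BCA·DDA·B·BCD·BCD·B·BCA·BCA·DDA·BCD·BCA·DDA·BCD·BCA·BCA·DDA·B·BCA·DDA·B·BCD·BCD·B·BCA·BCA·DDA·BCD·BCA·DDA·BCD·BCA·BCA·DDA·B·BCA·DDA·B·BCD·BCD·B·BCA·DDA·BCD·BCA·DDA·B·BCD·BCD·B·BCA·DDA·BCD·BCA·DDA·B
    A ↦ B
    B ↦ BCA
    C ↦ DDA
    D ↦ BCD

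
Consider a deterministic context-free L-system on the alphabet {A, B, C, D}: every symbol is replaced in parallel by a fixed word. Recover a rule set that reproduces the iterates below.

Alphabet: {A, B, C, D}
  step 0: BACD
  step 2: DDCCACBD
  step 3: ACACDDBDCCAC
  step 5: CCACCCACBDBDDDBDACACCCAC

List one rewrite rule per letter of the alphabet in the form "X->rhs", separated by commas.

A->B, B->CC, C->D, D->AC

  step 2 ⇒ step 3: DDCCACBD ⇒ AC·AC·D·D·B·D·CC·AC
    A ↦ B
    B ↦ CC
    C ↦ D
    D ↦ AC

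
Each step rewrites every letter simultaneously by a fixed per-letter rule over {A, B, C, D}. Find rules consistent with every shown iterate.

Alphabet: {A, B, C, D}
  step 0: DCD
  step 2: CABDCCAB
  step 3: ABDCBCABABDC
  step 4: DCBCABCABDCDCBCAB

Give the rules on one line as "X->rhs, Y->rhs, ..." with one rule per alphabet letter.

  step 3 ⇒ step 4: ABDCBCABABDC ⇒ D·C·BC·AB·C·AB·D·C·D·C·BC·AB
    A ↦ D
    B ↦ C
    C ↦ AB
    D ↦ BC

A->D, B->C, C->AB, D->BC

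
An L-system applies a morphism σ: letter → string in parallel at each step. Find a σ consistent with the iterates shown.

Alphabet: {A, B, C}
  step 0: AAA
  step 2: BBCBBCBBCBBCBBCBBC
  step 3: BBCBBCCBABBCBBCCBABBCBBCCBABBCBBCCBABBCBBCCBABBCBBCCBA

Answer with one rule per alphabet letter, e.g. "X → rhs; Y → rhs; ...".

A->BB, B->BBC, C->CBA

  step 2 ⇒ step 3: BBCBBCBBCBBCBBCBBC ⇒ BBC·BBC·CBA·BBC·BBC·CBA·BBC·BBC·CBA·BBC·BBC·CBA·BBC·BBC·CBA·BBC·BBC·CBA
    B ↦ BBC
    C ↦ CBA
    A ↦ BB  (constrained at step 0)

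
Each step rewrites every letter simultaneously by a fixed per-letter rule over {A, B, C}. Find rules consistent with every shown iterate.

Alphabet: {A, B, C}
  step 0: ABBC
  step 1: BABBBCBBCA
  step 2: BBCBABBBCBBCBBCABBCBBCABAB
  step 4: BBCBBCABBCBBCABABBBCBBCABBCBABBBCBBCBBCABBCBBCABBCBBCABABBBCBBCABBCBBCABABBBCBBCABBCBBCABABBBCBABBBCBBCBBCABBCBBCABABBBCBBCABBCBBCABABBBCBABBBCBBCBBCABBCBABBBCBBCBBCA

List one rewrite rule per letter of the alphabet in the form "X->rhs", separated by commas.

A->BAB, B->BBC, C->A

  step 1 ⇒ step 2: BABBBCBBCA ⇒ BBC·BAB·BBC·BBC·BBC·A·BBC·BBC·A·BAB
    A ↦ BAB
    B ↦ BBC
    C ↦ A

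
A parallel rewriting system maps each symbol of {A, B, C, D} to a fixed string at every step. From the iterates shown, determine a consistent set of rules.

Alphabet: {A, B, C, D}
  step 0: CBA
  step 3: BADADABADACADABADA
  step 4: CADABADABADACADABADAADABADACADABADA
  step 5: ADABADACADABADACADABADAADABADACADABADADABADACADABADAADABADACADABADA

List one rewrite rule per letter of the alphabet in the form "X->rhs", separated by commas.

A->DA, B->CA, C->A, D->BA

  step 4 ⇒ step 5: CADABADABADACADABADAADABADACADABADA ⇒ A·DA·BA·DA·CA·DA·BA·DA·CA·DA·BA·DA·A·DA·BA·DA·CA·DA·BA·DA·DA·BA·DA·CA·DA·BA·DA·A·DA·BA·DA·CA·DA·BA·DA
    A ↦ DA
    B ↦ CA
    C ↦ A
    D ↦ BA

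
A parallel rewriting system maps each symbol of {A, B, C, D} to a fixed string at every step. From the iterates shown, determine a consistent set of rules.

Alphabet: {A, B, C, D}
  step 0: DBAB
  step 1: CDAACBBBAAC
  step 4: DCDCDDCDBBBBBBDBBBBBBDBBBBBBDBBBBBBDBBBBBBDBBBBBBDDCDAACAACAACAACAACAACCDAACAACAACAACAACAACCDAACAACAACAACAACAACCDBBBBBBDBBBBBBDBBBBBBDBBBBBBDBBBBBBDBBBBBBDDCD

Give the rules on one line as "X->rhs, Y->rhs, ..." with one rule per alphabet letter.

A->BBB, B->AAC, C->D, D->CD

  step 0 ⇒ step 1: DBAB ⇒ CD·AAC·BBB·AAC
    A ↦ BBB
    B ↦ AAC
    D ↦ CD
    C ↦ D  (constrained at step 1)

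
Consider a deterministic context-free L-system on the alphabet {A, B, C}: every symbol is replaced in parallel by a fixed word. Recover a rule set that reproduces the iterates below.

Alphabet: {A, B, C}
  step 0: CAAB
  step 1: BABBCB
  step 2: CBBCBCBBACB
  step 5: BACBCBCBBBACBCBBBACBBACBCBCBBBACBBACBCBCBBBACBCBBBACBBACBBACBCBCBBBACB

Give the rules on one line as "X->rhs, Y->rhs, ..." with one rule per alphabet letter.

A->B, B->CB, C->BA

  step 1 ⇒ step 2: BABBCB ⇒ CB·B·CB·CB·BA·CB
    A ↦ B
    B ↦ CB
    C ↦ BA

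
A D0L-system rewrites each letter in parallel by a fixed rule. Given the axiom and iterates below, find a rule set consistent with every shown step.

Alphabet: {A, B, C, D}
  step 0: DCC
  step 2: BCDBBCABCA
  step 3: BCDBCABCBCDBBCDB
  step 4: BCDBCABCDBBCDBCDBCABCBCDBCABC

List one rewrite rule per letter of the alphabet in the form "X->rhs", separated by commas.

  step 3 ⇒ step 4: BCDBCABCBCDBBCDB ⇒ BC·D·BCA·BC·D·B·BC·D·BC·D·BCA·BC·BC·D·BCA·BC
    A ↦ B
    B ↦ BC
    C ↦ D
    D ↦ BCA

A->B, B->BC, C->D, D->BCA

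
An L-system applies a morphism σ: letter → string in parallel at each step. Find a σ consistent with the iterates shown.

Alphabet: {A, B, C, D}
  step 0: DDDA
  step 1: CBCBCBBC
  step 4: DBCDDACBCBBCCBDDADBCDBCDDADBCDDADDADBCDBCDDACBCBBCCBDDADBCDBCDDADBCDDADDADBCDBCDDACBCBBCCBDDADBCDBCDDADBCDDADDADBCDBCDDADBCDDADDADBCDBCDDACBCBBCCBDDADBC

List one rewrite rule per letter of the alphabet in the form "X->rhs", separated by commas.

A->BC, B->DDA, C->DBC, D->CB

  step 0 ⇒ step 1: DDDA ⇒ CB·CB·CB·BC
    A ↦ BC
    D ↦ CB
    B ↦ DDA  (constrained at step 1)
    C ↦ DBC  (constrained at step 1)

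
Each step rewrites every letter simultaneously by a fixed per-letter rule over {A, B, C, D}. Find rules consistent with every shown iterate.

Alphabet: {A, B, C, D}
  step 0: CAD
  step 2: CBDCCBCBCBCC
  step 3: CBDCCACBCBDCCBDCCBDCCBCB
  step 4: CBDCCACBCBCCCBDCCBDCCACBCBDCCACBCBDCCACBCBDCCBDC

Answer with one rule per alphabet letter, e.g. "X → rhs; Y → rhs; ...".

  step 3 ⇒ step 4: CBDCCACBCBDCCBDCCBDCCBCB ⇒ CB·DC·CA·CB·CB·CC·CB·DC·CB·DC·CA·CB·CB·DC·CA·CB·CB·DC·CA·CB·CB·DC·CB·DC
    A ↦ CC
    B ↦ DC
    C ↦ CB
    D ↦ CA

A->CC, B->DC, C->CB, D->CA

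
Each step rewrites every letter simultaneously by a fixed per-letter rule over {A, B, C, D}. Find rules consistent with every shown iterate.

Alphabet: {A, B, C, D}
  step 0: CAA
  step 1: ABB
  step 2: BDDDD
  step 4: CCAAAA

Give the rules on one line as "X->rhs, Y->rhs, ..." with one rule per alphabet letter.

  step 1 ⇒ step 2: ABB ⇒ B·DD·DD
    A ↦ B
    B ↦ DD
  step 0 ⇒ step 1: CAA ⇒ A·B·B
    C ↦ A
    D ↦ C  (constrained at step 2)

A->B, B->DD, C->A, D->C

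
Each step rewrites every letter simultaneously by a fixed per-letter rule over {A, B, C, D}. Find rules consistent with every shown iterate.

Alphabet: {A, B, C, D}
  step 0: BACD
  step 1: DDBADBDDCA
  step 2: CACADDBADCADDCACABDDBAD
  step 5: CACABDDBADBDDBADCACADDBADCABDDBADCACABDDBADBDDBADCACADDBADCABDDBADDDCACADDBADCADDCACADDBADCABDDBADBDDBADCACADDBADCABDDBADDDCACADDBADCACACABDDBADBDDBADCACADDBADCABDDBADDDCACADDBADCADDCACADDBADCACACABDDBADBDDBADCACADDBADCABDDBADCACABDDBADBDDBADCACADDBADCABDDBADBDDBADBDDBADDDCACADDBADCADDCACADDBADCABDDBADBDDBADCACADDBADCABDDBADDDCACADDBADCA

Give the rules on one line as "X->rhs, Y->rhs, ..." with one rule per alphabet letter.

A->BAD, B->DD, C->BDD, D->CA

  step 1 ⇒ step 2: DDBADBDDCA ⇒ CA·CA·DD·BAD·CA·DD·CA·CA·BDD·BAD
    A ↦ BAD
    B ↦ DD
    C ↦ BDD
    D ↦ CA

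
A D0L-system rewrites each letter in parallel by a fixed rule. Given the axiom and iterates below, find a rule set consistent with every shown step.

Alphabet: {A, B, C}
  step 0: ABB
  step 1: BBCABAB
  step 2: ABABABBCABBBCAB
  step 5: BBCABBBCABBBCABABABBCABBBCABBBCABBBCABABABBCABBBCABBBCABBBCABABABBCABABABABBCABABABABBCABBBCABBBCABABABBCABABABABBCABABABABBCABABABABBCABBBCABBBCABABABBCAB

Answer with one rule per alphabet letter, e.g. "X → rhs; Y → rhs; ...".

  step 1 ⇒ step 2: BBCABAB ⇒ AB·AB·A·BBC·AB·BBC·AB
    A ↦ BBC
    B ↦ AB
    C ↦ A

A->BBC, B->AB, C->A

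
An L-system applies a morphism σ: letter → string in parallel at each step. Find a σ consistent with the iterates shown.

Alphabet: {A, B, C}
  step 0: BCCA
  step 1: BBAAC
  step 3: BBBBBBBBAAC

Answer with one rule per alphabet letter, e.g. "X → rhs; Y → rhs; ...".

A->C, B->BB, C->A

  step 0 ⇒ step 1: BCCA ⇒ BB·A·A·C
    A ↦ C
    B ↦ BB
    C ↦ A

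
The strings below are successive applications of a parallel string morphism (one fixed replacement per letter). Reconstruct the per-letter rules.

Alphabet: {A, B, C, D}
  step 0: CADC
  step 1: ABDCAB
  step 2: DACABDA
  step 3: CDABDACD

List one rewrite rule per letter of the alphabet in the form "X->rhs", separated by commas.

  step 2 ⇒ step 3: DACABDA ⇒ C·D·AB·D·A·C·D
    A ↦ D
    B ↦ A
    C ↦ AB
    D ↦ C

A->D, B->A, C->AB, D->C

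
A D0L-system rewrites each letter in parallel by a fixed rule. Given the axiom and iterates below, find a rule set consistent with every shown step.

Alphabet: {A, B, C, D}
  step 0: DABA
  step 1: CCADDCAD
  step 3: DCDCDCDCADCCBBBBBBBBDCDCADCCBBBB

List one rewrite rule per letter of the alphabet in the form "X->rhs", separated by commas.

A->AD, B->DC, C->BB, D->CC

  step 0 ⇒ step 1: DABA ⇒ CC·AD·DC·AD
    A ↦ AD
    B ↦ DC
    D ↦ CC
    C ↦ BB  (constrained at step 1)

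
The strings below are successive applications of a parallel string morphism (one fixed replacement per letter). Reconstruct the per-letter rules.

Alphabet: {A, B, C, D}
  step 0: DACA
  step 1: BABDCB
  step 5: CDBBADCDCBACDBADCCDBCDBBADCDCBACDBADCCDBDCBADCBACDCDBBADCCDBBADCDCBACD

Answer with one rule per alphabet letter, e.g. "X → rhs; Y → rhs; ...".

A->B, B->CD, C->DC, D->BA

  step 0 ⇒ step 1: DACA ⇒ BA·B·DC·B
    A ↦ B
    C ↦ DC
    D ↦ BA
    B ↦ CD  (constrained at step 1)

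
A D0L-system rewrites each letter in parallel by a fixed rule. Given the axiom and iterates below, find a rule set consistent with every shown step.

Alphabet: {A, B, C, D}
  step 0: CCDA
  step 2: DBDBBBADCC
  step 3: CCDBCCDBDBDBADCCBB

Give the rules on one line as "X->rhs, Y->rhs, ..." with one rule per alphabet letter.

A->AD, B->DB, C->B, D->CC

  step 2 ⇒ step 3: DBDBBBADCC ⇒ CC·DB·CC·DB·DB·DB·AD·CC·B·B
    A ↦ AD
    B ↦ DB
    C ↦ B
    D ↦ CC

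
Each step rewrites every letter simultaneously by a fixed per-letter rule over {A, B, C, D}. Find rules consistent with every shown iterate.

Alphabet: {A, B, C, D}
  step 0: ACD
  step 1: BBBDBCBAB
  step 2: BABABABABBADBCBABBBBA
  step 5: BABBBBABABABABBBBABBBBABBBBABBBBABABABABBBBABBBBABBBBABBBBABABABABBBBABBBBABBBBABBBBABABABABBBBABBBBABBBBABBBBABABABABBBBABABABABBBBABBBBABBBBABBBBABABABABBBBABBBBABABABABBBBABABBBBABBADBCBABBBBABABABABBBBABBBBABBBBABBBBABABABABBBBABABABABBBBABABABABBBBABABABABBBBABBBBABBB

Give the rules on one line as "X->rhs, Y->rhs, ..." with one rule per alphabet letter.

  step 1 ⇒ step 2: BBBDBCBAB ⇒ BA·BA·BA·BAB·BA·DBC·BA·BBB·BA
    A ↦ BBB
    B ↦ BA
    C ↦ DBC
    D ↦ BAB

A->BBB, B->BA, C->DBC, D->BAB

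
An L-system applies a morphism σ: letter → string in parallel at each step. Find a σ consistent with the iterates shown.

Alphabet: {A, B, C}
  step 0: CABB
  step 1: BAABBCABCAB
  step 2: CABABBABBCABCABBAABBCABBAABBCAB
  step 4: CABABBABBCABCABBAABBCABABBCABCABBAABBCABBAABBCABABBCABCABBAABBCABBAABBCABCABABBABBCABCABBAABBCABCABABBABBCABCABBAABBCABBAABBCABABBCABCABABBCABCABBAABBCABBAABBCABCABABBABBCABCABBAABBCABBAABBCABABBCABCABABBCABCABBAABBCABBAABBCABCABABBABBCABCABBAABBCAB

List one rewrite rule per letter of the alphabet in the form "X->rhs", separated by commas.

A->ABB, B->CAB, C->BA

  step 1 ⇒ step 2: BAABBCABCAB ⇒ CAB·ABB·ABB·CAB·CAB·BA·ABB·CAB·BA·ABB·CAB
    A ↦ ABB
    B ↦ CAB
    C ↦ BA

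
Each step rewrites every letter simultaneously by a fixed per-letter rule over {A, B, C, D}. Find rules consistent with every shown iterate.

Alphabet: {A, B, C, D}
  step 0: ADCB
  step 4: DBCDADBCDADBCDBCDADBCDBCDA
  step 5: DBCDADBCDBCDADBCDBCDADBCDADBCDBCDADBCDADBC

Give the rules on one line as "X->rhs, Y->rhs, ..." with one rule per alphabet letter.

A->C, B->C, C->DA, D->DB

  step 4 ⇒ step 5: DBCDADBCDADBCDBCDADBCDBCDA ⇒ DB·C·DA·DB·C·DB·C·DA·DB·C·DB·C·DA·DB·C·DA·DB·C·DB·C·DA·DB·C·DA·DB·C
    A ↦ C
    B ↦ C
    C ↦ DA
    D ↦ DB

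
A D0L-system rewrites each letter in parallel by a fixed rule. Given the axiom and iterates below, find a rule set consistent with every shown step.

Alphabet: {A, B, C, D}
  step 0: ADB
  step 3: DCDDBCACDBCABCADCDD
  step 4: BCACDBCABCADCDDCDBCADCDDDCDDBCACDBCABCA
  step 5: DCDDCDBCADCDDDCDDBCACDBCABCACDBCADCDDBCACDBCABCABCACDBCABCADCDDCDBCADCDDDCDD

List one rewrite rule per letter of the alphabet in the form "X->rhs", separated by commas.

A->D, B->D, C->CD, D->BCA

  step 4 ⇒ step 5: BCACDBCABCADCDDCDBCADCDDDCDDBCACDBCABCA ⇒ D·CD·D·CD·BCA·D·CD·D·D·CD·D·BCA·CD·BCA·BCA·CD·BCA·D·CD·D·BCA·CD·BCA·BCA·BCA·CD·BCA·BCA·D·CD·D·CD·BCA·D·CD·D·D·CD·D
    A ↦ D
    B ↦ D
    C ↦ CD
    D ↦ BCA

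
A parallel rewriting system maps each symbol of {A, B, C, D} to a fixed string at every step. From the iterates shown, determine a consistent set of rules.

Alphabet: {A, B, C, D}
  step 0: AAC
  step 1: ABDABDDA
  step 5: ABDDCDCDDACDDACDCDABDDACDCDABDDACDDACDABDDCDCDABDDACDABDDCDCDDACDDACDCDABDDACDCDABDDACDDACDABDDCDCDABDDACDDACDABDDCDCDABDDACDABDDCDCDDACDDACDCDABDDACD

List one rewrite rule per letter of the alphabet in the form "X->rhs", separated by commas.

A->ABD, B->D, C->DA, D->CD

  step 0 ⇒ step 1: AAC ⇒ ABD·ABD·DA
    A ↦ ABD
    C ↦ DA
    B ↦ D  (constrained at step 1)
    D ↦ CD  (constrained at step 1)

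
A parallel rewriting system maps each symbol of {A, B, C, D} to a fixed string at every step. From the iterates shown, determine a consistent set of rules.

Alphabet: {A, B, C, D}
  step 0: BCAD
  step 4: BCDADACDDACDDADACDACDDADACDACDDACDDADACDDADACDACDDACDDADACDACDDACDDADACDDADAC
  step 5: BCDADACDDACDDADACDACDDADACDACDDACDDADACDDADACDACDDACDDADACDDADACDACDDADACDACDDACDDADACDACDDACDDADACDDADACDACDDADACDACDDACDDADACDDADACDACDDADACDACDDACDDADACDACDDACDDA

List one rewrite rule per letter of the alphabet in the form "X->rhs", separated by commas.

  step 4 ⇒ step 5: BCDADACDDACDDADACDACDDADACDACDDACDDADACDDADACDACDDACDDADACDACDDACDDADACDDADAC ⇒ BC·DA·DAC·D·DAC·D·DA·DAC·DAC·D·DA·DAC·DAC·D·DAC·D·DA·DAC·D·DA·DAC·DAC·D·DAC·D·DA·DAC·D·DA·DAC·DAC·D·DA·DAC·DAC·D·DAC·D·DA·DAC·DAC·D·DAC·D·DA·DAC·D·DA·DAC·DAC·D·DA·DAC·DAC·D·DAC·D·DA·DAC·D·DA·DAC·DAC·D·DA·DAC·DAC·D·DAC·D·DA·DAC·DAC·D·DAC·D·DA
    A ↦ D
    B ↦ BC
    C ↦ DA
    D ↦ DAC

A->D, B->BC, C->DA, D->DAC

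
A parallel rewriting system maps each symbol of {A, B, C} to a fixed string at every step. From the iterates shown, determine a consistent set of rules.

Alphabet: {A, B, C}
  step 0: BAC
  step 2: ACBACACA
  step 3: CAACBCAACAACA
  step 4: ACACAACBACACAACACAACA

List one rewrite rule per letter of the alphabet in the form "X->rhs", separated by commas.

A->CA, B->CB, C->A

  step 3 ⇒ step 4: CAACBCAACAACA ⇒ A·CA·CA·A·CB·A·CA·CA·A·CA·CA·A·CA
    A ↦ CA
    B ↦ CB
    C ↦ A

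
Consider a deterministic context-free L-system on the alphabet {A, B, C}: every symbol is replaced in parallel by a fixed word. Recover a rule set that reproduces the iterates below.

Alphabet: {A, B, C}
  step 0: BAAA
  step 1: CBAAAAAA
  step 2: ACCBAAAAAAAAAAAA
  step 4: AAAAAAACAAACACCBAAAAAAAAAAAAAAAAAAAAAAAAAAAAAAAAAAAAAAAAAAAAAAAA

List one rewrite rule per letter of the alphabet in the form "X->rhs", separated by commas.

  step 1 ⇒ step 2: CBAAAAAA ⇒ AC·CB·AA·AA·AA·AA·AA·AA
    A ↦ AA
    B ↦ CB
    C ↦ AC

A->AA, B->CB, C->AC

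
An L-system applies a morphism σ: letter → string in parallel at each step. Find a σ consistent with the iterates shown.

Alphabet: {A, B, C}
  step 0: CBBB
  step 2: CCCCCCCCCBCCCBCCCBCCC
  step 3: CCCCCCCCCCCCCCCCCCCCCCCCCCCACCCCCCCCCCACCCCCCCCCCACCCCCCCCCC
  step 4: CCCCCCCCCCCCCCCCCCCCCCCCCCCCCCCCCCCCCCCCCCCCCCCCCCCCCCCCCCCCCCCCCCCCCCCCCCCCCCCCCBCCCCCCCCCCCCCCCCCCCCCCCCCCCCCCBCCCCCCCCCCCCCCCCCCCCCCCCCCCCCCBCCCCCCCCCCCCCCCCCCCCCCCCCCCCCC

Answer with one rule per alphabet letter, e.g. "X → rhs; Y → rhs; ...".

  step 3 ⇒ step 4: CCCCCCCCCCCCCCCCCCCCCCCCCCCACCCCCCCCCCACCCCCCCCCCACCCCCCCCCC ⇒ CCC·CCC·CCC·CCC·CCC·CCC·CCC·CCC·CCC·CCC·CCC·CCC·CCC·CCC·CCC·CCC·CCC·CCC·CCC·CCC·CCC·CCC·CCC·CCC·CCC·CCC·CCC·B·CCC·CCC·CCC·CCC·CCC·CCC·CCC·CCC·CCC·CCC·B·CCC·CCC·CCC·CCC·CCC·CCC·CCC·CCC·CCC·CCC·B·CCC·CCC·CCC·CCC·CCC·CCC·CCC·CCC·CCC·CCC
    A ↦ B
    C ↦ CCC
  step 2 ⇒ step 3: CCCCCCCCCBCCCBCCCBCCC ⇒ CCC·CCC·CCC·CCC·CCC·CCC·CCC·CCC·CCC·AC·CCC·CCC·CCC·AC·CCC·CCC·CCC·AC·CCC·CCC·CCC
    B ↦ AC

A->B, B->AC, C->CCC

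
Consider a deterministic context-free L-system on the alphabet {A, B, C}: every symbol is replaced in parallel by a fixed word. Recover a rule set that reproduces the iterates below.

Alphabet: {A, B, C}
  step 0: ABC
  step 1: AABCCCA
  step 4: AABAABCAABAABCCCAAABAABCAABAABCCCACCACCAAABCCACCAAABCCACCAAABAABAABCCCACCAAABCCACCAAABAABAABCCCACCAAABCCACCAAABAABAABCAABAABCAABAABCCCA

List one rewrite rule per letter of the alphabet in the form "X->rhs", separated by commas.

  step 0 ⇒ step 1: ABC ⇒ AAB·C·CCA
    A ↦ AAB
    B ↦ C
    C ↦ CCA

A->AAB, B->C, C->CCA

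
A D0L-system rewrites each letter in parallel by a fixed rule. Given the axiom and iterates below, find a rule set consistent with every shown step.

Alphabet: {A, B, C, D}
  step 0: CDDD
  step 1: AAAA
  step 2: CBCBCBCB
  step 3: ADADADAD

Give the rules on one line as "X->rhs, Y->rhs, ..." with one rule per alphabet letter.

  step 2 ⇒ step 3: CBCBCBCB ⇒ A·D·A·D·A·D·A·D
    B ↦ D
    C ↦ A
  step 1 ⇒ step 2: AAAA ⇒ CB·CB·CB·CB
    A ↦ CB
  step 0 ⇒ step 1: CDDD ⇒ A·A·A·A
    D ↦ A

A->CB, B->D, C->A, D->A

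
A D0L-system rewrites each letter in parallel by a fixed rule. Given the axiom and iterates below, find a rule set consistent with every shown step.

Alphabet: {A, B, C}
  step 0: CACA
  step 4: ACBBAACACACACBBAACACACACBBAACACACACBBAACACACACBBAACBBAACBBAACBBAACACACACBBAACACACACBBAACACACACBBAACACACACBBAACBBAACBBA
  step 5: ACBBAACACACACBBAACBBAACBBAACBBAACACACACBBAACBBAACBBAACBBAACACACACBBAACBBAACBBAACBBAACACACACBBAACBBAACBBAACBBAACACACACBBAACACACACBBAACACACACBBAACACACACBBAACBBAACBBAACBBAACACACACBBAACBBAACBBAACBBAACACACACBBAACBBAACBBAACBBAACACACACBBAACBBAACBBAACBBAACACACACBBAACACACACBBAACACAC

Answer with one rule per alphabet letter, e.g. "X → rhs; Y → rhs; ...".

A->AC, B->AC, C->BBA

  step 4 ⇒ step 5: ACBBAACACACACBBAACACACACBBAACACACACBBAACACACACBBAACBBAACBBAACBBAACACACACBBAACACACACBBAACACACACBBAACACACACBBAACBBAACBBA ⇒ AC·BBA·AC·AC·AC·AC·BBA·AC·BBA·AC·BBA·AC·BBA·AC·AC·AC·AC·BBA·AC·BBA·AC·BBA·AC·BBA·AC·AC·AC·AC·BBA·AC·BBA·AC·BBA·AC·BBA·AC·AC·AC·AC·BBA·AC·BBA·AC·BBA·AC·BBA·AC·AC·AC·AC·BBA·AC·AC·AC·AC·BBA·AC·AC·AC·AC·BBA·AC·AC·AC·AC·BBA·AC·BBA·AC·BBA·AC·BBA·AC·AC·AC·AC·BBA·AC·BBA·AC·BBA·AC·BBA·AC·AC·AC·AC·BBA·AC·BBA·AC·BBA·AC·BBA·AC·AC·AC·AC·BBA·AC·BBA·AC·BBA·AC·BBA·AC·AC·AC·AC·BBA·AC·AC·AC·AC·BBA·AC·AC·AC
    A ↦ AC
    B ↦ AC
    C ↦ BBA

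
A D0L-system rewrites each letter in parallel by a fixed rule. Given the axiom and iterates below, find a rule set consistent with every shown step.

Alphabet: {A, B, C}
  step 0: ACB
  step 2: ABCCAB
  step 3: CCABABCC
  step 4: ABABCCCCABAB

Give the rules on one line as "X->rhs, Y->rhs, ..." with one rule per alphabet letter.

  step 3 ⇒ step 4: CCABABCC ⇒ AB·AB·C·C·C·C·AB·AB
    A ↦ C
    B ↦ C
    C ↦ AB

A->C, B->C, C->AB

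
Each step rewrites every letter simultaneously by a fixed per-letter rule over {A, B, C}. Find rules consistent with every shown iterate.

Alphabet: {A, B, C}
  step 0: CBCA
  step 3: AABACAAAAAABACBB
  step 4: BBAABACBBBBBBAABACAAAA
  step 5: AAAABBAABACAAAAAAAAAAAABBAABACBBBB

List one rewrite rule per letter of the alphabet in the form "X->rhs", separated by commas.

A->B, B->AA, C->AC

  step 4 ⇒ step 5: BBAABACBBBBBBAABACAAAA ⇒ AA·AA·B·B·AA·B·AC·AA·AA·AA·AA·AA·AA·B·B·AA·B·AC·B·B·B·B
    A ↦ B
    B ↦ AA
    C ↦ AC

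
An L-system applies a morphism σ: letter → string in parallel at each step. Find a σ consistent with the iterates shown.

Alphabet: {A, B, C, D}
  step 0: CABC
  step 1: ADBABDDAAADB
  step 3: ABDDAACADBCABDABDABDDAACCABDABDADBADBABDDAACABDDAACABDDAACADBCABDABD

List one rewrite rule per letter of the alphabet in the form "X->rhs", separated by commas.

A->ABD, B->DAA, C->ADB, D->C

  step 0 ⇒ step 1: CABC ⇒ ADB·ABD·DAA·ADB
    A ↦ ABD
    B ↦ DAA
    C ↦ ADB
    D ↦ C  (constrained at step 1)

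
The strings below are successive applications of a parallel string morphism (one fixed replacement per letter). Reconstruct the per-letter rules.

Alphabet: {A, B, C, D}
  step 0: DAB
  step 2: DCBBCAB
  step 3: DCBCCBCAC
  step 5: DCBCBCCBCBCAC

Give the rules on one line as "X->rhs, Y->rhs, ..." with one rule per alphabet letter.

  step 2 ⇒ step 3: DCBBCAB ⇒ DC·B·C·C·B·CA·C
    A ↦ CA
    B ↦ C
    C ↦ B
    D ↦ DC

A->CA, B->C, C->B, D->DC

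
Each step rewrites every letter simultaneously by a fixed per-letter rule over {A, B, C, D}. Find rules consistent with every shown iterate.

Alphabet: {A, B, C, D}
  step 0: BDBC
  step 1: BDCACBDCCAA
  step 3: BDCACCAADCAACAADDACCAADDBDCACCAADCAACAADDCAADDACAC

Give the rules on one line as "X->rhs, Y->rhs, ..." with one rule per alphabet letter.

A->D, B->BDC, C->CAA, D->AC

  step 0 ⇒ step 1: BDBC ⇒ BDC·AC·BDC·CAA
    B ↦ BDC
    C ↦ CAA
    D ↦ AC
    A ↦ D  (constrained at step 1)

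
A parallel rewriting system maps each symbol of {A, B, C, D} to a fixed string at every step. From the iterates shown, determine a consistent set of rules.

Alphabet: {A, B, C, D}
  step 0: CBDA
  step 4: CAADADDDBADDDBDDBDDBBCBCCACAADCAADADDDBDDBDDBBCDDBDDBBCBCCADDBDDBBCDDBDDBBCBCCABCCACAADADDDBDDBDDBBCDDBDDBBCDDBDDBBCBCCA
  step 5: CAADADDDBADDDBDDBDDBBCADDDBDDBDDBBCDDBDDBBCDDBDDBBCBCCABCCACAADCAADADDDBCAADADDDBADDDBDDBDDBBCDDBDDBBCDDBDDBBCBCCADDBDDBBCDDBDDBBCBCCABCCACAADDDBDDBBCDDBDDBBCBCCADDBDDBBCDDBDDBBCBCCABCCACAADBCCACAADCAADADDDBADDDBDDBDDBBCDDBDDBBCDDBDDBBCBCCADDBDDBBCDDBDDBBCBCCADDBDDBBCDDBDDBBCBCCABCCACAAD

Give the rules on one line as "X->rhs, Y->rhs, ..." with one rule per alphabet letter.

  step 4 ⇒ step 5: CAADADDDBADDDBDDBDDBBCBCCACAADCAADADDDBDDBDDBBCDDBDDBBCBCCADDBDDBBCDDBDDBBCBCCABCCACAADADDDBDDBDDBBCDDBDDBBCDDBDDBBCBCCA ⇒ CA·AD·AD·DDB·AD·DDB·DDB·DDB·BC·AD·DDB·DDB·DDB·BC·DDB·DDB·BC·DDB·DDB·BC·BC·CA·BC·CA·CA·AD·CA·AD·AD·DDB·CA·AD·AD·DDB·AD·DDB·DDB·DDB·BC·DDB·DDB·BC·DDB·DDB·BC·BC·CA·DDB·DDB·BC·DDB·DDB·BC·BC·CA·BC·CA·CA·AD·DDB·DDB·BC·DDB·DDB·BC·BC·CA·DDB·DDB·BC·DDB·DDB·BC·BC·CA·BC·CA·CA·AD·BC·CA·CA·AD·CA·AD·AD·DDB·AD·DDB·DDB·DDB·BC·DDB·DDB·BC·DDB·DDB·BC·BC·CA·DDB·DDB·BC·DDB·DDB·BC·BC·CA·DDB·DDB·BC·DDB·DDB·BC·BC·CA·BC·CA·CA·AD
    A ↦ AD
    B ↦ BC
    C ↦ CA
    D ↦ DDB

A->AD, B->BC, C->CA, D->DDB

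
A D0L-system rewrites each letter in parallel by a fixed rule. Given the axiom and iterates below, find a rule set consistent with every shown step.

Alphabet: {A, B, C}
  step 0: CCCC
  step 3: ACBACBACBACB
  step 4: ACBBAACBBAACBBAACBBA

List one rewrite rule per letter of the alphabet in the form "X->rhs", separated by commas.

  step 3 ⇒ step 4: ACBACBACBACB ⇒ ACB·B·A·ACB·B·A·ACB·B·A·ACB·B·A
    A ↦ ACB
    B ↦ A
    C ↦ B

A->ACB, B->A, C->B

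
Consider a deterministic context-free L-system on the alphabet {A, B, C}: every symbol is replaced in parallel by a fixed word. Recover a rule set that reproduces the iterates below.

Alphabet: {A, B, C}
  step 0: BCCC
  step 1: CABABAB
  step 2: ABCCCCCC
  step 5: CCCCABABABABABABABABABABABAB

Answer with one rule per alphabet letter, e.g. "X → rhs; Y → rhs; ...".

A->C, B->C, C->AB

  step 1 ⇒ step 2: CABABAB ⇒ AB·C·C·C·C·C·C
    A ↦ C
    B ↦ C
    C ↦ AB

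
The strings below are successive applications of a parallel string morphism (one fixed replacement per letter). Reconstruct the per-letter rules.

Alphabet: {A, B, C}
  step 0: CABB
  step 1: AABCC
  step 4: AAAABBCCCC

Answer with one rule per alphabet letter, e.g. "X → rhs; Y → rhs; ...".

A->B, B->C, C->AA

  step 0 ⇒ step 1: CABB ⇒ AA·B·C·C
    A ↦ B
    B ↦ C
    C ↦ AA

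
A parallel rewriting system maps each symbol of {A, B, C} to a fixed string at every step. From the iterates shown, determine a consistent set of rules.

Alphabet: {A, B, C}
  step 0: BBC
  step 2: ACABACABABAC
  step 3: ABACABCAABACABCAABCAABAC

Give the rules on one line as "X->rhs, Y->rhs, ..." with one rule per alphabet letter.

A->AB, B->CA, C->AC

  step 2 ⇒ step 3: ACABACABABAC ⇒ AB·AC·AB·CA·AB·AC·AB·CA·AB·CA·AB·AC
    A ↦ AB
    B ↦ CA
    C ↦ AC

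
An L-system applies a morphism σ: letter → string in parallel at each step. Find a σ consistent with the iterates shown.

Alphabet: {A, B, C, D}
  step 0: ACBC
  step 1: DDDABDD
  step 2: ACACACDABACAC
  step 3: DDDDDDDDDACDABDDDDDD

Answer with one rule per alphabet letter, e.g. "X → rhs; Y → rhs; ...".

  step 2 ⇒ step 3: ACACACDABACAC ⇒ D·DD·D·DD·D·DD·AC·D·AB·D·DD·D·DD
    A ↦ D
    B ↦ AB
    C ↦ DD
    D ↦ AC

A->D, B->AB, C->DD, D->AC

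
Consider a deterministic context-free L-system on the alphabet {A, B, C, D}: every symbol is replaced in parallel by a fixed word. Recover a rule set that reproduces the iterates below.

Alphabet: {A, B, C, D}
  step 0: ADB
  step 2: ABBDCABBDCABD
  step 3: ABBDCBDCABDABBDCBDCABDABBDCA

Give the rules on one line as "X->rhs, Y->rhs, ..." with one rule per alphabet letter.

A->AB, B->BDC, C->BD, D->A

  step 2 ⇒ step 3: ABBDCABBDCABD ⇒ AB·BDC·BDC·A·BD·AB·BDC·BDC·A·BD·AB·BDC·A
    A ↦ AB
    B ↦ BDC
    C ↦ BD
    D ↦ A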